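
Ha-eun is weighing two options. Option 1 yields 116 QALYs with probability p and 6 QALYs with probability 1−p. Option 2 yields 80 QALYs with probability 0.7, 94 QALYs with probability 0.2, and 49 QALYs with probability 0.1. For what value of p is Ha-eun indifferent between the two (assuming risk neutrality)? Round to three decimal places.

EV(Option 2) = 0.7 × 80 + 0.2 × 94 + 0.1 × 49 = 56 + 18.8 + 4.9 = 79.7
p·116 + (1−p)·6 = 79.7
110p + 6 = 79.7
p = (79.7 − 6) / 110

p = 0.670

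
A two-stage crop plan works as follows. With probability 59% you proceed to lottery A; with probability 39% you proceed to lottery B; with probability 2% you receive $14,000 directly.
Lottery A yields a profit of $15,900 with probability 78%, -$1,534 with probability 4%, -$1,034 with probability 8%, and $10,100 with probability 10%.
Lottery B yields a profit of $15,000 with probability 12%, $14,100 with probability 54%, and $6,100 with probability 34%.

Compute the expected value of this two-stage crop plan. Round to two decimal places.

EV(A) = 0.78 × 15900 + 0.04 × (-1534) + 0.08 × (-1034) + 0.1 × 10100 = 12402 − 61.36 − 82.72 + 1010 = 13267.92
EV(B) = 0.12 × 15000 + 0.54 × 14100 + 0.34 × 6100 = 1800 + 7614 + 2074 = 11488
Branch C: 14000 (certain)
Overall = 0.59 × 13267.92 + 0.39 × 11488 + 0.02 × 14000 = 7828.0728 + 4480.32 + 280 = 12588.3928

$12,588.39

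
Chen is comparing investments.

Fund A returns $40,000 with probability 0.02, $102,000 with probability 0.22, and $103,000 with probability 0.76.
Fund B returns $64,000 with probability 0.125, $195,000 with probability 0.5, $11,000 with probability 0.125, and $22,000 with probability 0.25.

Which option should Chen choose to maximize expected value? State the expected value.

Fund A = 0.02 × 40000 + 0.22 × 102000 + 0.76 × 103000 = 800 + 22440 + 78280 = 101520
Fund B = 0.125 × 64000 + 0.5 × 195000 + 0.125 × 11000 + 0.25 × 22000 = 8000 + 97500 + 1375 + 5500 = 112375

Fund B ($112,375)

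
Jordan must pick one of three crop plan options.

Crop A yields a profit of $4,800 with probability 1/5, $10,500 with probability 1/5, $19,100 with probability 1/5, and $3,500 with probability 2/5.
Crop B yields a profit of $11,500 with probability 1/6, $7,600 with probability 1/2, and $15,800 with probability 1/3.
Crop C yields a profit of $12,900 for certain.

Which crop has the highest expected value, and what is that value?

Crop A = 1/5 × 4800 + 1/5 × 10500 + 1/5 × 19100 + 2/5 × 3500 = 960 + 2100 + 3820 + 1400 = 8280
Crop B = 1/6 × 11500 + 1/2 × 7600 + 1/3 × 15800 = 1916.6667 + 3800 + 5266.6667 = 10983.3333
Crop C: 12900 (certain)

Crop C ($12,900)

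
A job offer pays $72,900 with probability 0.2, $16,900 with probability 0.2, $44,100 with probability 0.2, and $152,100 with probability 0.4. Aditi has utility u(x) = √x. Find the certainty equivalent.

E[u] = 0.2·√72900 + 0.2·√16900 + 0.2·√44100 + 0.4·√152100 = 0.2·270 + 0.2·130 + 0.2·210 + 0.4·390 = 278
CE = (278)² = 77284

$77,284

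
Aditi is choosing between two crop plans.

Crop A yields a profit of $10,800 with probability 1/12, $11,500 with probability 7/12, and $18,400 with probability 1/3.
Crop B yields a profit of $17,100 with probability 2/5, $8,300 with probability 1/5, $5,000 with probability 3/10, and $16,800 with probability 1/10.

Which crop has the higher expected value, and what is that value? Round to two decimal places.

Crop A ($13,741.67)

Crop A = 1/12 × 10800 + 7/12 × 11500 + 1/3 × 18400 = 900 + 6708.3333 + 6133.3333 = 13741.6667
Crop B = 2/5 × 17100 + 1/5 × 8300 + 3/10 × 5000 + 1/10 × 16800 = 6840 + 1660 + 1500 + 1680 = 11680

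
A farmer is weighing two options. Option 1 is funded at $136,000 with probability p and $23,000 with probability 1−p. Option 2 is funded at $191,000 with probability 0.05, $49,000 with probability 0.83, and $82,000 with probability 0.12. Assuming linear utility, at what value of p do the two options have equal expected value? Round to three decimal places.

EV(Option 2) = 0.05 × 191000 + 0.83 × 49000 + 0.12 × 82000 = 9550 + 40670 + 9840 = 60060
p·136000 + (1−p)·23000 = 60060
113000p + 23000 = 60060
p = (60060 − 23000) / 113000

p = 0.328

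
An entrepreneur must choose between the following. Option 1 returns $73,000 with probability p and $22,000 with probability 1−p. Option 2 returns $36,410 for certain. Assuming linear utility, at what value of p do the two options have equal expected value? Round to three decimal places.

p = 0.283

p·73000 + (1−p)·22000 = 36410
51000p + 22000 = 36410
p = (36410 − 22000) / 51000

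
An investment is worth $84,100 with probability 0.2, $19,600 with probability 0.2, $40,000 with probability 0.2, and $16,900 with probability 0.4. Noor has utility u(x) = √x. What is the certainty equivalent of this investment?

$31,684

E[u] = 0.2·√84100 + 0.2·√19600 + 0.2·√40000 + 0.4·√16900 = 0.2·290 + 0.2·140 + 0.2·200 + 0.4·130 = 178
CE = (178)² = 31684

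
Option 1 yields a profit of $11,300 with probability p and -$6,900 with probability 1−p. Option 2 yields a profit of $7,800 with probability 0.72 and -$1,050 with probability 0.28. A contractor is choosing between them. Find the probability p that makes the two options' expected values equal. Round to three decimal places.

EV(Option 2) = 0.72 × 7800 + 0.28 × (-1050) = 5616 − 294 = 5322
p·11300 + (1−p)·(-6900) = 5322
18200p − 6900 = 5322
p = (5322 + 6900) / 18200

p = 0.672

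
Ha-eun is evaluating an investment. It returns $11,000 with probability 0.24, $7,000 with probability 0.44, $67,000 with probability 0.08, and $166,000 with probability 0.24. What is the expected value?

$50,920

EV = 0.24 × 11000 + 0.44 × 7000 + 0.08 × 67000 + 0.24 × 166000 = 2640 + 3080 + 5360 + 39840 = 50920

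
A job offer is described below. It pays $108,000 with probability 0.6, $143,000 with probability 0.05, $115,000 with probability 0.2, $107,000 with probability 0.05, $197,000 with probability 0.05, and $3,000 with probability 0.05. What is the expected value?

EV = 0.6 × 108000 + 0.05 × 143000 + 0.2 × 115000 + 0.05 × 107000 + 0.05 × 197000 + 0.05 × 3000 = 64800 + 7150 + 23000 + 5350 + 9850 + 150 = 110300

$110,300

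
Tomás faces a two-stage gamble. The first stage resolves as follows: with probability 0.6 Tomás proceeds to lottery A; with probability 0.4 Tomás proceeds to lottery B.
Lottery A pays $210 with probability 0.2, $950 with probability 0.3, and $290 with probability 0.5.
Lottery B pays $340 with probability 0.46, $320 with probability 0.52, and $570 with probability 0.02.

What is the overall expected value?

$416.88

EV(A) = 0.2 × 210 + 0.3 × 950 + 0.5 × 290 = 42 + 285 + 145 = 472
EV(B) = 0.46 × 340 + 0.52 × 320 + 0.02 × 570 = 156.4 + 166.4 + 11.4 = 334.2
Overall = 0.6 × 472 + 0.4 × 334.2 = 283.2 + 133.68 = 416.88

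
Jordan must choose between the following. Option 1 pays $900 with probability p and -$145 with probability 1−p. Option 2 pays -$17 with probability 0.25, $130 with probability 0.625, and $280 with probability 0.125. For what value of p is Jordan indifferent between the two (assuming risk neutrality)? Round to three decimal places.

p = 0.246

EV(Option 2) = 0.25 × (-17) + 0.625 × 130 + 0.125 × 280 = -4.25 + 81.25 + 35 = 112
p·900 + (1−p)·(-145) = 112
1045p − 145 = 112
p = (112 + 145) / 1045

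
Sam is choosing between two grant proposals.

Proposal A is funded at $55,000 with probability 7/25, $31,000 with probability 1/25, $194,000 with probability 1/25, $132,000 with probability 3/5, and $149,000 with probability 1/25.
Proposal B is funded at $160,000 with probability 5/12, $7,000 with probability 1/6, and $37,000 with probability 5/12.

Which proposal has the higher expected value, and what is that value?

Proposal A = 7/25 × 55000 + 1/25 × 31000 + 1/25 × 194000 + 3/5 × 132000 + 1/25 × 149000 = 15400 + 1240 + 7760 + 79200 + 5960 = 109560
Proposal B = 5/12 × 160000 + 1/6 × 7000 + 5/12 × 37000 = 66666.6667 + 1166.6667 + 15416.6667 = 83250

Proposal A ($109,560)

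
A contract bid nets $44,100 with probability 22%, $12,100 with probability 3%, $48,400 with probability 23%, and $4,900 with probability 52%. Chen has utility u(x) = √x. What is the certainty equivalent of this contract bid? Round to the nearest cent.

E[u] = 0.22·√44100 + 0.03·√12100 + 0.23·√48400 + 0.52·√4900 = 0.22·210 + 0.03·110 + 0.23·220 + 0.52·70 = 136.5
CE = (136.5)² = 18632.25

$18,632.25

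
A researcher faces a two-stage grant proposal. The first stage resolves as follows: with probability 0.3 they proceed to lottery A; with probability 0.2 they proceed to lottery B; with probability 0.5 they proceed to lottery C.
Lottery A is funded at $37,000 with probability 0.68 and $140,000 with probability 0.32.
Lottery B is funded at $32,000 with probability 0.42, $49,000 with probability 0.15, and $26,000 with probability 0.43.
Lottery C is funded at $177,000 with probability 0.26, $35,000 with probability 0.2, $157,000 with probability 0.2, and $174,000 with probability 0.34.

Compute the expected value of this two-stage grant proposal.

EV(A) = 0.68 × 37000 + 0.32 × 140000 = 25160 + 44800 = 69960
EV(B) = 0.42 × 32000 + 0.15 × 49000 + 0.43 × 26000 = 13440 + 7350 + 11180 = 31970
EV(C) = 0.26 × 177000 + 0.2 × 35000 + 0.2 × 157000 + 0.34 × 174000 = 46020 + 7000 + 31400 + 59160 = 143580
Overall = 0.3 × 69960 + 0.2 × 31970 + 0.5 × 143580 = 20988 + 6394 + 71790 = 99172

$99,172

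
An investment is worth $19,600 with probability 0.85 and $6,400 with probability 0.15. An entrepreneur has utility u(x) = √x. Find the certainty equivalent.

$17,161

E[u] = 0.85·√19600 + 0.15·√6400 = 0.85·140 + 0.15·80 = 131
CE = (131)² = 17161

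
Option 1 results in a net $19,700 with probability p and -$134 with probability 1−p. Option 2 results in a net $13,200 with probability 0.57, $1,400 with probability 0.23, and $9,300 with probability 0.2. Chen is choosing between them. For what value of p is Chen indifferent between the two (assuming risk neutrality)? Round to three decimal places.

EV(Option 2) = 0.57 × 13200 + 0.23 × 1400 + 0.2 × 9300 = 7524 + 322 + 1860 = 9706
p·19700 + (1−p)·(-134) = 9706
19834p − 134 = 9706
p = (9706 + 134) / 19834

p = 0.496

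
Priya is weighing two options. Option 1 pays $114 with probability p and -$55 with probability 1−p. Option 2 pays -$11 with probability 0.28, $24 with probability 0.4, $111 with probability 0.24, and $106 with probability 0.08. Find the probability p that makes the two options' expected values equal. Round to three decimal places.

p = 0.572

EV(Option 2) = 0.28 × (-11) + 0.4 × 24 + 0.24 × 111 + 0.08 × 106 = -3.08 + 9.6 + 26.64 + 8.48 = 41.64
p·114 + (1−p)·(-55) = 41.64
169p − 55 = 41.64
p = (41.64 + 55) / 169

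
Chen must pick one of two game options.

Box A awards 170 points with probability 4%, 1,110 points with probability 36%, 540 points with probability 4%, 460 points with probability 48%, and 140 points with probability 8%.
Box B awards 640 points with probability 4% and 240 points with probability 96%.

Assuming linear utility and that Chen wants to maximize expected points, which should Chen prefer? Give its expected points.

Box A (660 points)

Box A = 0.04 × 170 + 0.36 × 1110 + 0.04 × 540 + 0.48 × 460 + 0.08 × 140 = 6.8 + 399.6 + 21.6 + 220.8 + 11.2 = 660
Box B = 0.04 × 640 + 0.96 × 240 = 25.6 + 230.4 = 256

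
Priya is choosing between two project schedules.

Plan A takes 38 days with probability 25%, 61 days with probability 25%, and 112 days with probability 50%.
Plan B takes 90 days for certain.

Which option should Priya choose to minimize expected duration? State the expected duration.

Plan A = 0.25 × 38 + 0.25 × 61 + 0.5 × 112 = 9.5 + 15.25 + 56 = 80.75
Plan B: 90 (certain)

Plan A (80.75 days)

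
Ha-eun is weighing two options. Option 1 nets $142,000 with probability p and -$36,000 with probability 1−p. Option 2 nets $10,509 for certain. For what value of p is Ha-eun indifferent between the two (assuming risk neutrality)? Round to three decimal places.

p·142000 + (1−p)·(-36000) = 10509
178000p − 36000 = 10509
p = (10509 + 36000) / 178000

p = 0.261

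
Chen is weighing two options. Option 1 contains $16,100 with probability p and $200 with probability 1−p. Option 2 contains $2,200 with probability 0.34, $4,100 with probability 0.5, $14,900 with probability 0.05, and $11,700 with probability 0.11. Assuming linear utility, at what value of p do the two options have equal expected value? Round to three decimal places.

EV(Option 2) = 0.34 × 2200 + 0.5 × 4100 + 0.05 × 14900 + 0.11 × 11700 = 748 + 2050 + 745 + 1287 = 4830
p·16100 + (1−p)·200 = 4830
15900p + 200 = 4830
p = (4830 − 200) / 15900

p = 0.291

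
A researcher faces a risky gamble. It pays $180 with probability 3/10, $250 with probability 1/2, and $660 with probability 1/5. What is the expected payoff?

EV = 3/10 × 180 + 1/2 × 250 + 1/5 × 660 = 54 + 125 + 132 = 311

$311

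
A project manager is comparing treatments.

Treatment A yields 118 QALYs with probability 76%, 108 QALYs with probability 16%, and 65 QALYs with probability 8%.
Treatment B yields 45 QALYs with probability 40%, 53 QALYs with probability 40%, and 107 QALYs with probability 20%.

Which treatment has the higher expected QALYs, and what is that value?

Treatment A = 0.76 × 118 + 0.16 × 108 + 0.08 × 65 = 89.68 + 17.28 + 5.2 = 112.16
Treatment B = 0.4 × 45 + 0.4 × 53 + 0.2 × 107 = 18 + 21.2 + 21.4 = 60.6

Treatment A (112.16 QALYs)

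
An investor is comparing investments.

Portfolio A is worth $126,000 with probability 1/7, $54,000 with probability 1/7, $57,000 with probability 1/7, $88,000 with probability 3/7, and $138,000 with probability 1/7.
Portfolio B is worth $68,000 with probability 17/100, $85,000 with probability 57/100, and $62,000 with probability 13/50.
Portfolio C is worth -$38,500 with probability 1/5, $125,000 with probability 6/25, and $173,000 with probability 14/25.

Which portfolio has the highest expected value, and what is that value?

Portfolio C ($119,180)

Portfolio A = 1/7 × 126000 + 1/7 × 54000 + 1/7 × 57000 + 3/7 × 88000 + 1/7 × 138000 = 18000 + 7714.2857 + 8142.8571 + 37714.2857 + 19714.2857 = 91285.7143
Portfolio B = 17/100 × 68000 + 57/100 × 85000 + 13/50 × 62000 = 11560 + 48450 + 16120 = 76130
Portfolio C = 1/5 × (-38500) + 6/25 × 125000 + 14/25 × 173000 = -7700 + 30000 + 96880 = 119180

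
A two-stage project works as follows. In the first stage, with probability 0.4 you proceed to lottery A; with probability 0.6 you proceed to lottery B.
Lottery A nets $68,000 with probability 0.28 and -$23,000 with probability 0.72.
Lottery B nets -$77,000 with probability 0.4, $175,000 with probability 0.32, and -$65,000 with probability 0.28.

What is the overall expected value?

EV(A) = 0.28 × 68000 + 0.72 × (-23000) = 19040 − 16560 = 2480
EV(B) = 0.4 × (-77000) + 0.32 × 175000 + 0.28 × (-65000) = -30800 + 56000 − 18200 = 7000
Overall = 0.4 × 2480 + 0.6 × 7000 = 992 + 4200 = 5192

$5,192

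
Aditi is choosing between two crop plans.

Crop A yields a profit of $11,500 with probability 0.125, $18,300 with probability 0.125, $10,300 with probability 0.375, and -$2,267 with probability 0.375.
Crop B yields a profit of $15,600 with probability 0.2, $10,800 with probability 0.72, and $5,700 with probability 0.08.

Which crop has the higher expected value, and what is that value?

Crop B ($11,352)

Crop A = 0.125 × 11500 + 0.125 × 18300 + 0.375 × 10300 + 0.375 × (-2267) = 1437.5 + 2287.5 + 3862.5 − 850.125 = 6737.375
Crop B = 0.2 × 15600 + 0.72 × 10800 + 0.08 × 5700 = 3120 + 7776 + 456 = 11352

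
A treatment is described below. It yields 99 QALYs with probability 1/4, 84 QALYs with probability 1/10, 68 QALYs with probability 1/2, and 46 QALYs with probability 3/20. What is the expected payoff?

74.05 QALYs

EV = 1/4 × 99 + 1/10 × 84 + 1/2 × 68 + 3/20 × 46 = 24.75 + 8.4 + 34 + 6.9 = 74.05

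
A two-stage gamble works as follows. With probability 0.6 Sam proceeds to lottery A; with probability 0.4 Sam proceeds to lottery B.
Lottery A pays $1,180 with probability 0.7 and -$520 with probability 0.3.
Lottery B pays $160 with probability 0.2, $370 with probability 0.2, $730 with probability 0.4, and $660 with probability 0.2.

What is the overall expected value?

EV(A) = 0.7 × 1180 + 0.3 × (-520) = 826 − 156 = 670
EV(B) = 0.2 × 160 + 0.2 × 370 + 0.4 × 730 + 0.2 × 660 = 32 + 74 + 292 + 132 = 530
Overall = 0.6 × 670 + 0.4 × 530 = 402 + 212 = 614

$614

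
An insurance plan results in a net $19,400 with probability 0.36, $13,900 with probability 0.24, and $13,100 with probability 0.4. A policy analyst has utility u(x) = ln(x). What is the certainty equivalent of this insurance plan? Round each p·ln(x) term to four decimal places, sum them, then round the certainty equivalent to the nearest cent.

$15,304.47

E[u] = 0.36·ln(19400) + 0.24·ln(13900) + 0.4·ln(13100) = 3.5543 + 2.2895 + 3.7921 = 9.6359
CE = e^9.6359 ≈ 15304.47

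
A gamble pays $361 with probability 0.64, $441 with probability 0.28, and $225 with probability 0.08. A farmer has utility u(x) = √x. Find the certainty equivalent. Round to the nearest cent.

$370.18

E[u] = 0.64·√361 + 0.28·√441 + 0.08·√225 = 0.64·19 + 0.28·21 + 0.08·15 = 19.24
CE = (19.24)² = 370.1776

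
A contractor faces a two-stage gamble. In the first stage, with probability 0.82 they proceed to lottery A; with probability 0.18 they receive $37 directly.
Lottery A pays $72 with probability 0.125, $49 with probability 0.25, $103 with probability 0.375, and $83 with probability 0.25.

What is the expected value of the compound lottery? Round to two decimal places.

EV(A) = 0.125 × 72 + 0.25 × 49 + 0.375 × 103 + 0.25 × 83 = 9 + 12.25 + 38.625 + 20.75 = 80.625
Branch B: 37 (certain)
Overall = 0.82 × 80.625 + 0.18 × 37 = 66.1125 + 6.66 = 72.7725

$72.77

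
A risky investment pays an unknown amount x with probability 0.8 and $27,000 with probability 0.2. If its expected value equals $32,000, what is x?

0.8·x + 0.2·27000 = 32000
0.8·x = 32000 − 5400 = 26600
x = 26600 / 0.8 = 33250

x = $33,250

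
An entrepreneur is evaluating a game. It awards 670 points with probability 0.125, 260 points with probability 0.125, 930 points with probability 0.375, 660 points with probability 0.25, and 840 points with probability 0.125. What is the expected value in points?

735 points

EV = 0.125 × 670 + 0.125 × 260 + 0.375 × 930 + 0.25 × 660 + 0.125 × 840 = 83.75 + 32.5 + 348.75 + 165 + 105 = 735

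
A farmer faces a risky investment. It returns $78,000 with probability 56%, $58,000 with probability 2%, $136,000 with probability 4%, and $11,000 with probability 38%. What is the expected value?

$54,460

EV = 0.56 × 78000 + 0.02 × 58000 + 0.04 × 136000 + 0.38 × 11000 = 43680 + 1160 + 5440 + 4180 = 54460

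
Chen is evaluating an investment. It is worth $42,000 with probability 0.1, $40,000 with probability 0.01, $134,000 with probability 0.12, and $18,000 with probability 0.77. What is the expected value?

$34,540

EV = 0.1 × 42000 + 0.01 × 40000 + 0.12 × 134000 + 0.77 × 18000 = 4200 + 400 + 16080 + 13860 = 34540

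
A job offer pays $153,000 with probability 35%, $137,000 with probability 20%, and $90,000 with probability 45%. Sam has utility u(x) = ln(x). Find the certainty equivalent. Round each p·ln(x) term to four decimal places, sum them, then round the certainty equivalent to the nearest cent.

E[u] = 0.35·ln(153000) + 0.2·ln(137000) + 0.45·ln(90000) = 4.1784 + 2.3655 + 5.1334 = 11.6773
CE = e^11.6773 ≈ 117865.57

$117,865.57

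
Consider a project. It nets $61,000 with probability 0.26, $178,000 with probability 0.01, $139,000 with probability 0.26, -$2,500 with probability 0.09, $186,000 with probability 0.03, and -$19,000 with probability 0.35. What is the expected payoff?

$52,485

EV = 0.26 × 61000 + 0.01 × 178000 + 0.26 × 139000 + 0.09 × (-2500) + 0.03 × 186000 + 0.35 × (-19000) = 15860 + 1780 + 36140 − 225 + 5580 − 6650 = 52485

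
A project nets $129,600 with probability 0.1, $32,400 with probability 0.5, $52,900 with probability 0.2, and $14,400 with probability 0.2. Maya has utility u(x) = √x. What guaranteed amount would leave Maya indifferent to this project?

$38,416

E[u] = 0.1·√129600 + 0.5·√32400 + 0.2·√52900 + 0.2·√14400 = 0.1·360 + 0.5·180 + 0.2·230 + 0.2·120 = 196
CE = (196)² = 38416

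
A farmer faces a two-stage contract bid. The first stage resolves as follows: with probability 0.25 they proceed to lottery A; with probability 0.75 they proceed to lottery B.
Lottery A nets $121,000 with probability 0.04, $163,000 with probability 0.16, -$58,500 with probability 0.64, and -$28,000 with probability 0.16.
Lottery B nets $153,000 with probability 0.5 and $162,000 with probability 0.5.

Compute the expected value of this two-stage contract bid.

EV(A) = 0.04 × 121000 + 0.16 × 163000 + 0.64 × (-58500) + 0.16 × (-28000) = 4840 + 26080 − 37440 − 4480 = -11000
EV(B) = 0.5 × 153000 + 0.5 × 162000 = 76500 + 81000 = 157500
Overall = 0.25 × (-11000) + 0.75 × 157500 = -2750 + 118125 = 115375

$115,375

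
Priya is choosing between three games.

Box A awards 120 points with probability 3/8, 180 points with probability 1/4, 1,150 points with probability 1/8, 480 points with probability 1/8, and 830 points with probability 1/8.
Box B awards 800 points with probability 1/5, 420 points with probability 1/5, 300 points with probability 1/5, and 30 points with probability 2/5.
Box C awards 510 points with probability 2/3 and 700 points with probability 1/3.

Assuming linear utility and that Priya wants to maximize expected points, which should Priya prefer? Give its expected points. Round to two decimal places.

Box C (573.33 points)

Box A = 3/8 × 120 + 1/4 × 180 + 1/8 × 1150 + 1/8 × 480 + 1/8 × 830 = 45 + 45 + 143.75 + 60 + 103.75 = 397.5
Box B = 1/5 × 800 + 1/5 × 420 + 1/5 × 300 + 2/5 × 30 = 160 + 84 + 60 + 12 = 316
Box C = 2/3 × 510 + 1/3 × 700 = 340 + 233.3333 = 573.3333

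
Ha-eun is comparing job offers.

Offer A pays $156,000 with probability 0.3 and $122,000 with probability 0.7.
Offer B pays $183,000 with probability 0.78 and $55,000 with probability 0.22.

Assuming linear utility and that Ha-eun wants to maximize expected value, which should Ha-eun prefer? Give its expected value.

Offer A = 0.3 × 156000 + 0.7 × 122000 = 46800 + 85400 = 132200
Offer B = 0.78 × 183000 + 0.22 × 55000 = 142740 + 12100 = 154840

Offer B ($154,840)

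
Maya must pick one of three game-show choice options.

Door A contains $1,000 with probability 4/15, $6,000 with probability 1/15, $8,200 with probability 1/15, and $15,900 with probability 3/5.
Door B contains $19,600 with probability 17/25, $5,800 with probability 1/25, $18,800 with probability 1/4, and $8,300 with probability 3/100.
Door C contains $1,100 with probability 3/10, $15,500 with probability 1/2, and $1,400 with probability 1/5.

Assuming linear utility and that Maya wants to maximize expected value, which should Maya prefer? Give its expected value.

Door A = 4/15 × 1000 + 1/15 × 6000 + 1/15 × 8200 + 3/5 × 15900 = 266.6667 + 400 + 546.6667 + 9540 = 10753.3333
Door B = 17/25 × 19600 + 1/25 × 5800 + 1/4 × 18800 + 3/100 × 8300 = 13328 + 232 + 4700 + 249 = 18509
Door C = 3/10 × 1100 + 1/2 × 15500 + 1/5 × 1400 = 330 + 7750 + 280 = 8360

Door B ($18,509)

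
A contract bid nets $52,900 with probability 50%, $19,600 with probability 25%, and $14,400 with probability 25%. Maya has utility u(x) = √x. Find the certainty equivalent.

E[u] = 0.5·√52900 + 0.25·√19600 + 0.25·√14400 = 0.5·230 + 0.25·140 + 0.25·120 = 180
CE = (180)² = 32400

$32,400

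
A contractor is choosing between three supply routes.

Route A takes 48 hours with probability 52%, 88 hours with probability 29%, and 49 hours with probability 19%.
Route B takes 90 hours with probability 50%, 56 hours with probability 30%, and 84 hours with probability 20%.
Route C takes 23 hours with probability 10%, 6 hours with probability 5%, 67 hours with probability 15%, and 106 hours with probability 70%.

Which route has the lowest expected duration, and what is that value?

Route A = 0.52 × 48 + 0.29 × 88 + 0.19 × 49 = 24.96 + 25.52 + 9.31 = 59.79
Route B = 0.5 × 90 + 0.3 × 56 + 0.2 × 84 = 45 + 16.8 + 16.8 = 78.6
Route C = 0.1 × 23 + 0.05 × 6 + 0.15 × 67 + 0.7 × 106 = 2.3 + 0.3 + 10.05 + 74.2 = 86.85

Route A (59.79 hours)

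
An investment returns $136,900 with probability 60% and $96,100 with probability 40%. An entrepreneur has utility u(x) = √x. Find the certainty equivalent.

E[u] = 0.6·√136900 + 0.4·√96100 = 0.6·370 + 0.4·310 = 346
CE = (346)² = 119716

$119,716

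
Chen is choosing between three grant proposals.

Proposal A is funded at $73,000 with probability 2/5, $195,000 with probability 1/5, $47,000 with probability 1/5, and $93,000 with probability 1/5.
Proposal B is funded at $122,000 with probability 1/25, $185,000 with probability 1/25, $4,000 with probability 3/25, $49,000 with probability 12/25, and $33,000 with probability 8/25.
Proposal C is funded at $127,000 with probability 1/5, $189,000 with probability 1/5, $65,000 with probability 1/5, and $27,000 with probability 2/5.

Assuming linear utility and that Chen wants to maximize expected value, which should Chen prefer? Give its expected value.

Proposal A ($96,200)

Proposal A = 2/5 × 73000 + 1/5 × 195000 + 1/5 × 47000 + 1/5 × 93000 = 29200 + 39000 + 9400 + 18600 = 96200
Proposal B = 1/25 × 122000 + 1/25 × 185000 + 3/25 × 4000 + 12/25 × 49000 + 8/25 × 33000 = 4880 + 7400 + 480 + 23520 + 10560 = 46840
Proposal C = 1/5 × 127000 + 1/5 × 189000 + 1/5 × 65000 + 2/5 × 27000 = 25400 + 37800 + 13000 + 10800 = 87000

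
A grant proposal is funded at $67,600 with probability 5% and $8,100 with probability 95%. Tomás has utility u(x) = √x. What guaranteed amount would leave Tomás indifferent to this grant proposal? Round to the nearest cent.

$9,702.25

E[u] = 0.05·√67600 + 0.95·√8100 = 0.05·260 + 0.95·90 = 98.5
CE = (98.5)² = 9702.25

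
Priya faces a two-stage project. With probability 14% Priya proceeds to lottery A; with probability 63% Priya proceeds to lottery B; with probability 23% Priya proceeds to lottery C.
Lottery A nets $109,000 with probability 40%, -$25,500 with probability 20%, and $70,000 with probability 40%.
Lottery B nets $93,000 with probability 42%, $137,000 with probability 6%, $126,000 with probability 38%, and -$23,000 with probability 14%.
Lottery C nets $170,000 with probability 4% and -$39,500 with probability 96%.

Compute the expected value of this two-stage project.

$60,074.60

EV(A) = 0.4 × 109000 + 0.2 × (-25500) + 0.4 × 70000 = 43600 − 5100 + 28000 = 66500
EV(B) = 0.42 × 93000 + 0.06 × 137000 + 0.38 × 126000 + 0.14 × (-23000) = 39060 + 8220 + 47880 − 3220 = 91940
EV(C) = 0.04 × 170000 + 0.96 × (-39500) = 6800 − 37920 = -31120
Overall = 0.14 × 66500 + 0.63 × 91940 + 0.23 × (-31120) = 9310 + 57922.2 − 7157.6 = 60074.6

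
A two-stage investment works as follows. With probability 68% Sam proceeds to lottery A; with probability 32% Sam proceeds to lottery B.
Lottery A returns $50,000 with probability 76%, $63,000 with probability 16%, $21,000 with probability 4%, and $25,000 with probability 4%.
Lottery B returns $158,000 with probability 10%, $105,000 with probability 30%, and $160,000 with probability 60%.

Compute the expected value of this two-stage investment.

$79,801.60

EV(A) = 0.76 × 50000 + 0.16 × 63000 + 0.04 × 21000 + 0.04 × 25000 = 38000 + 10080 + 840 + 1000 = 49920
EV(B) = 0.1 × 158000 + 0.3 × 105000 + 0.6 × 160000 = 15800 + 31500 + 96000 = 143300
Overall = 0.68 × 49920 + 0.32 × 143300 = 33945.6 + 45856 = 79801.6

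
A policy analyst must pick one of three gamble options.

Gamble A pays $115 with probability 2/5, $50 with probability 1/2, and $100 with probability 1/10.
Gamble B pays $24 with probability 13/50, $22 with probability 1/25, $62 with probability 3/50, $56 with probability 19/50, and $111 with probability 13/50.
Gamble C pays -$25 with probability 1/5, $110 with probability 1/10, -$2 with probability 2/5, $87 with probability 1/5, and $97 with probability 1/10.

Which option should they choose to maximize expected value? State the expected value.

Gamble A = 2/5 × 115 + 1/2 × 50 + 1/10 × 100 = 46 + 25 + 10 = 81
Gamble B = 13/50 × 24 + 1/25 × 22 + 3/50 × 62 + 19/50 × 56 + 13/50 × 111 = 6.24 + 0.88 + 3.72 + 21.28 + 28.86 = 60.98
Gamble C = 1/5 × (-25) + 1/10 × 110 + 2/5 × (-2) + 1/5 × 87 + 1/10 × 97 = -5 + 11 − 0.8 + 17.4 + 9.7 = 32.3

Gamble A ($81)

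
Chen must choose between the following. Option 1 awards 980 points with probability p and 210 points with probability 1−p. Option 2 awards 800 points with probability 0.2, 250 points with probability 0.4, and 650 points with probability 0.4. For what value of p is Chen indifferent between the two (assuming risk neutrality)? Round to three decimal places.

EV(Option 2) = 0.2 × 800 + 0.4 × 250 + 0.4 × 650 = 160 + 100 + 260 = 520
p·980 + (1−p)·210 = 520
770p + 210 = 520
p = (520 − 210) / 770

p = 0.403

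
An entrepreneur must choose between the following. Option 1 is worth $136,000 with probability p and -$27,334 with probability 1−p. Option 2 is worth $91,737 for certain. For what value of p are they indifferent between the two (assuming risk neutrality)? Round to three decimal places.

p·136000 + (1−p)·(-27334) = 91737
163334p − 27334 = 91737
p = (91737 + 27334) / 163334

p = 0.729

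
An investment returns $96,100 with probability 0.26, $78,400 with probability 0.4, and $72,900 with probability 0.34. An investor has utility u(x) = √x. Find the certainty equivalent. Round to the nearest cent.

$80,883.36

E[u] = 0.26·√96100 + 0.4·√78400 + 0.34·√72900 = 0.26·310 + 0.4·280 + 0.34·270 = 284.4
CE = (284.4)² = 80883.36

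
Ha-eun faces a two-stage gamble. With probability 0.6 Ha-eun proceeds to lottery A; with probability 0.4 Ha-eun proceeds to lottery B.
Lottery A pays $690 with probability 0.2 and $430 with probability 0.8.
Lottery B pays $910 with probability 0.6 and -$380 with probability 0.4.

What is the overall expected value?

$446.80

EV(A) = 0.2 × 690 + 0.8 × 430 = 138 + 344 = 482
EV(B) = 0.6 × 910 + 0.4 × (-380) = 546 − 152 = 394
Overall = 0.6 × 482 + 0.4 × 394 = 289.2 + 157.6 = 446.8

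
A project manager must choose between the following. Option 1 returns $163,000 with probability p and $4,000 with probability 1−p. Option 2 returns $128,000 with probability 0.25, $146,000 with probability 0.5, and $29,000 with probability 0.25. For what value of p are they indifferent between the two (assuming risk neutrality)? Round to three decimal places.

p = 0.681

EV(Option 2) = 0.25 × 128000 + 0.5 × 146000 + 0.25 × 29000 = 32000 + 73000 + 7250 = 112250
p·163000 + (1−p)·4000 = 112250
159000p + 4000 = 112250
p = (112250 − 4000) / 159000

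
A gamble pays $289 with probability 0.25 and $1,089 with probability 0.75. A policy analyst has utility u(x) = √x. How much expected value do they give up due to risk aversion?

$48

E[u] = 0.25·√289 + 0.75·√1089 = 0.25·17 + 0.75·33 = 29
CE = (29)² = 841
Risk premium = EV − CE = 889 − 841 = 48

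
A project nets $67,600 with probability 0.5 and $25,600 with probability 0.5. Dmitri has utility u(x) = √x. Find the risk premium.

E[u] = 0.5·√67600 + 0.5·√25600 = 0.5·260 + 0.5·160 = 210
CE = (210)² = 44100
Risk premium = EV − CE = 46600 − 44100 = 2500

$2,500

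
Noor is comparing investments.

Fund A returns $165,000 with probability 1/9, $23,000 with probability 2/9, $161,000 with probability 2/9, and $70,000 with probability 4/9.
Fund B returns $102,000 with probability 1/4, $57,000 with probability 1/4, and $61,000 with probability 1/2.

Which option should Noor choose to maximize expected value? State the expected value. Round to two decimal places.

Fund A = 1/9 × 165000 + 2/9 × 23000 + 2/9 × 161000 + 4/9 × 70000 = 18333.3333 + 5111.1111 + 35777.7778 + 31111.1111 = 90333.3333
Fund B = 1/4 × 102000 + 1/4 × 57000 + 1/2 × 61000 = 25500 + 14250 + 30500 = 70250

Fund A ($90,333.33)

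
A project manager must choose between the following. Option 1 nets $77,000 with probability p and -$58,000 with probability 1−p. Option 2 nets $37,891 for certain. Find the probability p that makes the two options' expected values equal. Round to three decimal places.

p = 0.710

p·77000 + (1−p)·(-58000) = 37891
135000p − 58000 = 37891
p = (37891 + 58000) / 135000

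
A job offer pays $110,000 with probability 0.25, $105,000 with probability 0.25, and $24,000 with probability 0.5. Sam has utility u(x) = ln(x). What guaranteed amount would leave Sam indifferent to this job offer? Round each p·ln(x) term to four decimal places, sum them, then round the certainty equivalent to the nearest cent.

$50,787.22

E[u] = 0.25·ln(110000) + 0.25·ln(105000) + 0.5·ln(24000) = 2.9021 + 2.8904 + 5.0429 = 10.8354
CE = e^10.8354 ≈ 50787.22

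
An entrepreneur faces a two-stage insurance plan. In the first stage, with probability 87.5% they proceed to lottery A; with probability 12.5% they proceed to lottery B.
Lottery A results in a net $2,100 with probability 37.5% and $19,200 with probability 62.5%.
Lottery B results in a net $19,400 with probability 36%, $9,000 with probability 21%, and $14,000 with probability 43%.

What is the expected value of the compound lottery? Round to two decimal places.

EV(A) = 0.375 × 2100 + 0.625 × 19200 = 787.5 + 12000 = 12787.5
EV(B) = 0.36 × 19400 + 0.21 × 9000 + 0.43 × 14000 = 6984 + 1890 + 6020 = 14894
Overall = 0.875 × 12787.5 + 0.125 × 14894 = 11189.0625 + 1861.75 = 13050.8125

$13,050.81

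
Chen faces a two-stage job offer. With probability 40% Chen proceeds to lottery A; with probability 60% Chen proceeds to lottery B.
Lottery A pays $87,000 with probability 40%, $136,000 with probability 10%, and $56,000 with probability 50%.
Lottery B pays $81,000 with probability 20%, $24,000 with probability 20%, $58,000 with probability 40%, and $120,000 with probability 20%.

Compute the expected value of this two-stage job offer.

EV(A) = 0.4 × 87000 + 0.1 × 136000 + 0.5 × 56000 = 34800 + 13600 + 28000 = 76400
EV(B) = 0.2 × 81000 + 0.2 × 24000 + 0.4 × 58000 + 0.2 × 120000 = 16200 + 4800 + 23200 + 24000 = 68200
Overall = 0.4 × 76400 + 0.6 × 68200 = 30560 + 40920 = 71480

$71,480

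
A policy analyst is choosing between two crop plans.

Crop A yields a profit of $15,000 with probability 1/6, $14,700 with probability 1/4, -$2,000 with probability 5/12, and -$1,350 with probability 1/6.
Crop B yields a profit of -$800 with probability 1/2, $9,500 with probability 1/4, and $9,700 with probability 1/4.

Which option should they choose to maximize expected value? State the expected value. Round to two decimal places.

Crop A = 1/6 × 15000 + 1/4 × 14700 + 5/12 × (-2000) + 1/6 × (-1350) = 2500 + 3675 − 833.3333 − 225 = 5116.6667
Crop B = 1/2 × (-800) + 1/4 × 9500 + 1/4 × 9700 = -400 + 2375 + 2425 = 4400

Crop A ($5,116.67)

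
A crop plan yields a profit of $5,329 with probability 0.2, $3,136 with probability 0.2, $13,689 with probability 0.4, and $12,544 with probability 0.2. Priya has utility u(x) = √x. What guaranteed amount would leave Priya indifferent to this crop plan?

E[u] = 0.2·√5329 + 0.2·√3136 + 0.4·√13689 + 0.2·√12544 = 0.2·73 + 0.2·56 + 0.4·117 + 0.2·112 = 95
CE = (95)² = 9025

$9,025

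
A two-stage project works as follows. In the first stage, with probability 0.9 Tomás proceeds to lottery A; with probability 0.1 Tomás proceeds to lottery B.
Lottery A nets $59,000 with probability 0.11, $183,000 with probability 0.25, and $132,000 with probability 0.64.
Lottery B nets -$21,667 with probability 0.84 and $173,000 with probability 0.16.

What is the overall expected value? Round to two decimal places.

EV(A) = 0.11 × 59000 + 0.25 × 183000 + 0.64 × 132000 = 6490 + 45750 + 84480 = 136720
EV(B) = 0.84 × (-21667) + 0.16 × 173000 = -18200.28 + 27680 = 9479.72
Overall = 0.9 × 136720 + 0.1 × 9479.72 = 123048 + 947.972 = 123995.972

$123,995.97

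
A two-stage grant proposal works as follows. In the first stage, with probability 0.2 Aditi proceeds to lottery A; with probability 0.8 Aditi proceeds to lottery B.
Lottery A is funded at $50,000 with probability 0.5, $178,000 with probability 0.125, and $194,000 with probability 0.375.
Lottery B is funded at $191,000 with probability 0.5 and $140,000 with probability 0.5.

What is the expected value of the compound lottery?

$156,400

EV(A) = 0.5 × 50000 + 0.125 × 178000 + 0.375 × 194000 = 25000 + 22250 + 72750 = 120000
EV(B) = 0.5 × 191000 + 0.5 × 140000 = 95500 + 70000 = 165500
Overall = 0.2 × 120000 + 0.8 × 165500 = 24000 + 132400 = 156400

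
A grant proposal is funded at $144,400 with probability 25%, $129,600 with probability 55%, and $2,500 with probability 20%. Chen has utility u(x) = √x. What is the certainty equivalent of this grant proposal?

$91,809

E[u] = 0.25·√144400 + 0.55·√129600 + 0.2·√2500 = 0.25·380 + 0.55·360 + 0.2·50 = 303
CE = (303)² = 91809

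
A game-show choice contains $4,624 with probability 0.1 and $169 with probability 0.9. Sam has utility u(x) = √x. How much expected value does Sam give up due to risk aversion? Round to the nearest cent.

E[u] = 0.1·√4624 + 0.9·√169 = 0.1·68 + 0.9·13 = 18.5
CE = (18.5)² = 342.25
Risk premium = EV − CE = 614.5 − 342.25 = 272.25

$272.25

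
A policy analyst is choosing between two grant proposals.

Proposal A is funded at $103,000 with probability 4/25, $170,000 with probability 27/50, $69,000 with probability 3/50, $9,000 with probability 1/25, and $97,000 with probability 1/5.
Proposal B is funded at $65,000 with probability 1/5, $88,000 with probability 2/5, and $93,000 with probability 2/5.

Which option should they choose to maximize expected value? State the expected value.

Proposal A ($132,180)

Proposal A = 4/25 × 103000 + 27/50 × 170000 + 3/50 × 69000 + 1/25 × 9000 + 1/5 × 97000 = 16480 + 91800 + 4140 + 360 + 19400 = 132180
Proposal B = 1/5 × 65000 + 2/5 × 88000 + 2/5 × 93000 = 13000 + 35200 + 37200 = 85400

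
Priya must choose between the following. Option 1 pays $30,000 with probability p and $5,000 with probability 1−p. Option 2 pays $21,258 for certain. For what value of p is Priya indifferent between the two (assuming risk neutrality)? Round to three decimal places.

p·30000 + (1−p)·5000 = 21258
25000p + 5000 = 21258
p = (21258 − 5000) / 25000

p = 0.650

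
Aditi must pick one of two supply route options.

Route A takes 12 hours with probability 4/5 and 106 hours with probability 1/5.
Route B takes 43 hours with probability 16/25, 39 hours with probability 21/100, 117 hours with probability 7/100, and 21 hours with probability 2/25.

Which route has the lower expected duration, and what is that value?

Route A (30.8 hours)

Route A = 4/5 × 12 + 1/5 × 106 = 9.6 + 21.2 = 30.8
Route B = 16/25 × 43 + 21/100 × 39 + 7/100 × 117 + 2/25 × 21 = 27.52 + 8.19 + 8.19 + 1.68 = 45.58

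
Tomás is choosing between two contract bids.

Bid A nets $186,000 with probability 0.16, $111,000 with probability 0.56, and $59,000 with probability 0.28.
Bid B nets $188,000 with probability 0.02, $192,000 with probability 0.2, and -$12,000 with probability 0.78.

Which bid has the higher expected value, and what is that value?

Bid A ($108,440)

Bid A = 0.16 × 186000 + 0.56 × 111000 + 0.28 × 59000 = 29760 + 62160 + 16520 = 108440
Bid B = 0.02 × 188000 + 0.2 × 192000 + 0.78 × (-12000) = 3760 + 38400 − 9360 = 32800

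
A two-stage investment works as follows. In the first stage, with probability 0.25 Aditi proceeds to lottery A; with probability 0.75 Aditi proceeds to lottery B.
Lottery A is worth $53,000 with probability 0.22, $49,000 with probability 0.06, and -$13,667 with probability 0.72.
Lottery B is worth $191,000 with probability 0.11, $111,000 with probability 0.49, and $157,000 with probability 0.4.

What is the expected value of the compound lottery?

EV(A) = 0.22 × 53000 + 0.06 × 49000 + 0.72 × (-13667) = 11660 + 2940 − 9840.24 = 4759.76
EV(B) = 0.11 × 191000 + 0.49 × 111000 + 0.4 × 157000 = 21010 + 54390 + 62800 = 138200
Overall = 0.25 × 4759.76 + 0.75 × 138200 = 1189.94 + 103650 = 104839.94

$104,839.94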